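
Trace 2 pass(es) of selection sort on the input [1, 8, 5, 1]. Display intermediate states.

Pass 1: Select minimum 1 at index 0, swap -> [1, 8, 5, 1]
Pass 2: Select minimum 1 at index 3, swap -> [1, 1, 5, 8]


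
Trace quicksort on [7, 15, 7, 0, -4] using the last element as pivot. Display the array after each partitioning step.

Partition 1: pivot=-4 at index 0 -> [-4, 15, 7, 0, 7]
Partition 2: pivot=7 at index 3 -> [-4, 7, 0, 7, 15]
Partition 3: pivot=0 at index 1 -> [-4, 0, 7, 7, 15]


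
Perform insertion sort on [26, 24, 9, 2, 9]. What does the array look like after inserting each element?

First element 26 is already 'sorted'
Insert 24: shifted 1 elements -> [24, 26, 9, 2, 9]
Insert 9: shifted 2 elements -> [9, 24, 26, 2, 9]
Insert 2: shifted 3 elements -> [2, 9, 24, 26, 9]
Insert 9: shifted 2 elements -> [2, 9, 9, 24, 26]


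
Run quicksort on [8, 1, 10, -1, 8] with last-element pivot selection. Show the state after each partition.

Partition 1: pivot=8 at index 3 -> [8, 1, -1, 8, 10]
Partition 2: pivot=-1 at index 0 -> [-1, 1, 8, 8, 10]
Partition 3: pivot=8 at index 2 -> [-1, 1, 8, 8, 10]


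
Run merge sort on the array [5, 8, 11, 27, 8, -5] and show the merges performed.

Divide and conquer:
  Merge [8] + [11] -> [8, 11]
  Merge [5] + [8, 11] -> [5, 8, 11]
  Merge [8] + [-5] -> [-5, 8]
  Merge [27] + [-5, 8] -> [-5, 8, 27]
  Merge [5, 8, 11] + [-5, 8, 27] -> [-5, 5, 8, 8, 11, 27]


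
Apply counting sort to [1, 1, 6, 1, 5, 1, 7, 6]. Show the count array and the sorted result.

Count array: [0, 4, 0, 0, 0, 1, 2, 1]
(count[i] = number of elements equal to i)
Cumulative count: [0, 4, 4, 4, 4, 5, 7, 8]
Sorted: [1, 1, 1, 1, 5, 6, 6, 7]


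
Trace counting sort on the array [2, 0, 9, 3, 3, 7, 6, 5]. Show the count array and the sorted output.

Count array: [1, 0, 1, 2, 0, 1, 1, 1, 0, 1]
(count[i] = number of elements equal to i)
Cumulative count: [1, 1, 2, 4, 4, 5, 6, 7, 7, 8]
Sorted: [0, 2, 3, 3, 5, 6, 7, 9]


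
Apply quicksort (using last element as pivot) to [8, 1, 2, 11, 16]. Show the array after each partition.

Partition 1: pivot=16 at index 4 -> [8, 1, 2, 11, 16]
Partition 2: pivot=11 at index 3 -> [8, 1, 2, 11, 16]
Partition 3: pivot=2 at index 1 -> [1, 2, 8, 11, 16]


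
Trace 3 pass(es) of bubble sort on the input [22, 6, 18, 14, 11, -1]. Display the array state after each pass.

After pass 1: [6, 18, 14, 11, -1, 22] (5 swaps)
After pass 2: [6, 14, 11, -1, 18, 22] (3 swaps)
After pass 3: [6, 11, -1, 14, 18, 22] (2 swaps)
Total swaps: 10


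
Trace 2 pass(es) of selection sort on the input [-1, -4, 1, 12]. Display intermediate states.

Pass 1: Select minimum -4 at index 1, swap -> [-4, -1, 1, 12]
Pass 2: Select minimum -1 at index 1, swap -> [-4, -1, 1, 12]


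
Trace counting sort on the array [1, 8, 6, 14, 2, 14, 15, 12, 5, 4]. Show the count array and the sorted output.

Count array: [0, 1, 1, 0, 1, 1, 1, 0, 1, 0, 0, 0, 1, 0, 2, 1]
(count[i] = number of elements equal to i)
Cumulative count: [0, 1, 2, 2, 3, 4, 5, 5, 6, 6, 6, 6, 7, 7, 9, 10]
Sorted: [1, 2, 4, 5, 6, 8, 12, 14, 14, 15]


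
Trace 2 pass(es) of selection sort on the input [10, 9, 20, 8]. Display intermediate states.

Pass 1: Select minimum 8 at index 3, swap -> [8, 9, 20, 10]
Pass 2: Select minimum 9 at index 1, swap -> [8, 9, 20, 10]


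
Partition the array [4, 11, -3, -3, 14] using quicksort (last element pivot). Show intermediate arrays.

Partition 1: pivot=14 at index 4 -> [4, 11, -3, -3, 14]
Partition 2: pivot=-3 at index 1 -> [-3, -3, 4, 11, 14]
Partition 3: pivot=11 at index 3 -> [-3, -3, 4, 11, 14]


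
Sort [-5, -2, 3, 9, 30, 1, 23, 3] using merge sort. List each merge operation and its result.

Divide and conquer:
  Merge [-5] + [-2] -> [-5, -2]
  Merge [3] + [9] -> [3, 9]
  Merge [-5, -2] + [3, 9] -> [-5, -2, 3, 9]
  Merge [30] + [1] -> [1, 30]
  Merge [23] + [3] -> [3, 23]
  Merge [1, 30] + [3, 23] -> [1, 3, 23, 30]
  Merge [-5, -2, 3, 9] + [1, 3, 23, 30] -> [-5, -2, 1, 3, 3, 9, 23, 30]


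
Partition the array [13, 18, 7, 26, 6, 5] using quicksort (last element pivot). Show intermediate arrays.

Partition 1: pivot=5 at index 0 -> [5, 18, 7, 26, 6, 13]
Partition 2: pivot=13 at index 3 -> [5, 7, 6, 13, 18, 26]
Partition 3: pivot=6 at index 1 -> [5, 6, 7, 13, 18, 26]
Partition 4: pivot=26 at index 5 -> [5, 6, 7, 13, 18, 26]


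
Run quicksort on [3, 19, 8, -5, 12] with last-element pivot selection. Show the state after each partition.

Partition 1: pivot=12 at index 3 -> [3, 8, -5, 12, 19]
Partition 2: pivot=-5 at index 0 -> [-5, 8, 3, 12, 19]
Partition 3: pivot=3 at index 1 -> [-5, 3, 8, 12, 19]


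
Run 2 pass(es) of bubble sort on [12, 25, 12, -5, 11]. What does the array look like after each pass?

After pass 1: [12, 12, -5, 11, 25] (3 swaps)
After pass 2: [12, -5, 11, 12, 25] (2 swaps)
Total swaps: 5


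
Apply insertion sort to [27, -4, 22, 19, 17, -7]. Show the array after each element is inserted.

First element 27 is already 'sorted'
Insert -4: shifted 1 elements -> [-4, 27, 22, 19, 17, -7]
Insert 22: shifted 1 elements -> [-4, 22, 27, 19, 17, -7]
Insert 19: shifted 2 elements -> [-4, 19, 22, 27, 17, -7]
Insert 17: shifted 3 elements -> [-4, 17, 19, 22, 27, -7]
Insert -7: shifted 5 elements -> [-7, -4, 17, 19, 22, 27]


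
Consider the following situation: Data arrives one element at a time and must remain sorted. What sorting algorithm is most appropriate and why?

Best choice: Insertion sort
Reason: Insertion sort naturally handles online/streaming input by inserting each new element into sorted position


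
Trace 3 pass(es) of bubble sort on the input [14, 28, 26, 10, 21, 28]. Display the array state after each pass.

After pass 1: [14, 26, 10, 21, 28, 28] (3 swaps)
After pass 2: [14, 10, 21, 26, 28, 28] (2 swaps)
After pass 3: [10, 14, 21, 26, 28, 28] (1 swaps)
Total swaps: 6


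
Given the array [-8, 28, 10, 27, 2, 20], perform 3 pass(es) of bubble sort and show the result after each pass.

After pass 1: [-8, 10, 27, 2, 20, 28] (4 swaps)
After pass 2: [-8, 10, 2, 20, 27, 28] (2 swaps)
After pass 3: [-8, 2, 10, 20, 27, 28] (1 swaps)
Total swaps: 7


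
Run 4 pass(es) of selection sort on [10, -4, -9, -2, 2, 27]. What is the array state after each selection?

Pass 1: Select minimum -9 at index 2, swap -> [-9, -4, 10, -2, 2, 27]
Pass 2: Select minimum -4 at index 1, swap -> [-9, -4, 10, -2, 2, 27]
Pass 3: Select minimum -2 at index 3, swap -> [-9, -4, -2, 10, 2, 27]
Pass 4: Select minimum 2 at index 4, swap -> [-9, -4, -2, 2, 10, 27]


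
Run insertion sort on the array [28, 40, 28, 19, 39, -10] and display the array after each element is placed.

First element 28 is already 'sorted'
Insert 40: shifted 0 elements -> [28, 40, 28, 19, 39, -10]
Insert 28: shifted 1 elements -> [28, 28, 40, 19, 39, -10]
Insert 19: shifted 3 elements -> [19, 28, 28, 40, 39, -10]
Insert 39: shifted 1 elements -> [19, 28, 28, 39, 40, -10]
Insert -10: shifted 5 elements -> [-10, 19, 28, 28, 39, 40]


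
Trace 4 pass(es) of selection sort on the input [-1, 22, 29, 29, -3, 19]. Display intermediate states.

Pass 1: Select minimum -3 at index 4, swap -> [-3, 22, 29, 29, -1, 19]
Pass 2: Select minimum -1 at index 4, swap -> [-3, -1, 29, 29, 22, 19]
Pass 3: Select minimum 19 at index 5, swap -> [-3, -1, 19, 29, 22, 29]
Pass 4: Select minimum 22 at index 4, swap -> [-3, -1, 19, 22, 29, 29]


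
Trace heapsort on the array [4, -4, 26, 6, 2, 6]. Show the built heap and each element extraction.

Build heap: [26, 6, 6, -4, 2, 4]
Extract 26: [6, 4, 6, -4, 2, 26]
Extract 6: [6, 4, 2, -4, 6, 26]
Extract 6: [4, -4, 2, 6, 6, 26]
Extract 4: [2, -4, 4, 6, 6, 26]
Extract 2: [-4, 2, 4, 6, 6, 26]


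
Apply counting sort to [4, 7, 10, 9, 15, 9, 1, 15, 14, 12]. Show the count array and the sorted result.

Count array: [0, 1, 0, 0, 1, 0, 0, 1, 0, 2, 1, 0, 1, 0, 1, 2]
(count[i] = number of elements equal to i)
Cumulative count: [0, 1, 1, 1, 2, 2, 2, 3, 3, 5, 6, 6, 7, 7, 8, 10]
Sorted: [1, 4, 7, 9, 9, 10, 12, 14, 15, 15]


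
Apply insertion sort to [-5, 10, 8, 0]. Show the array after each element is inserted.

First element -5 is already 'sorted'
Insert 10: shifted 0 elements -> [-5, 10, 8, 0]
Insert 8: shifted 1 elements -> [-5, 8, 10, 0]
Insert 0: shifted 2 elements -> [-5, 0, 8, 10]


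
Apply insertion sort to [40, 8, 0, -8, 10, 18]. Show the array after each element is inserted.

First element 40 is already 'sorted'
Insert 8: shifted 1 elements -> [8, 40, 0, -8, 10, 18]
Insert 0: shifted 2 elements -> [0, 8, 40, -8, 10, 18]
Insert -8: shifted 3 elements -> [-8, 0, 8, 40, 10, 18]
Insert 10: shifted 1 elements -> [-8, 0, 8, 10, 40, 18]
Insert 18: shifted 1 elements -> [-8, 0, 8, 10, 18, 40]


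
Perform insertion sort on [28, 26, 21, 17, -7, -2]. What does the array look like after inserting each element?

First element 28 is already 'sorted'
Insert 26: shifted 1 elements -> [26, 28, 21, 17, -7, -2]
Insert 21: shifted 2 elements -> [21, 26, 28, 17, -7, -2]
Insert 17: shifted 3 elements -> [17, 21, 26, 28, -7, -2]
Insert -7: shifted 4 elements -> [-7, 17, 21, 26, 28, -2]
Insert -2: shifted 4 elements -> [-7, -2, 17, 21, 26, 28]


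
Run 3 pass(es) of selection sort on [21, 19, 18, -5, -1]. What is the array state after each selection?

Pass 1: Select minimum -5 at index 3, swap -> [-5, 19, 18, 21, -1]
Pass 2: Select minimum -1 at index 4, swap -> [-5, -1, 18, 21, 19]
Pass 3: Select minimum 18 at index 2, swap -> [-5, -1, 18, 21, 19]


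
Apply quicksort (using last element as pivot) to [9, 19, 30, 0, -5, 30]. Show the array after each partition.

Partition 1: pivot=30 at index 5 -> [9, 19, 30, 0, -5, 30]
Partition 2: pivot=-5 at index 0 -> [-5, 19, 30, 0, 9, 30]
Partition 3: pivot=9 at index 2 -> [-5, 0, 9, 19, 30, 30]
Partition 4: pivot=30 at index 4 -> [-5, 0, 9, 19, 30, 30]


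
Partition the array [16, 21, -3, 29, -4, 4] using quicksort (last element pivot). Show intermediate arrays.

Partition 1: pivot=4 at index 2 -> [-3, -4, 4, 29, 21, 16]
Partition 2: pivot=-4 at index 0 -> [-4, -3, 4, 29, 21, 16]
Partition 3: pivot=16 at index 3 -> [-4, -3, 4, 16, 21, 29]
Partition 4: pivot=29 at index 5 -> [-4, -3, 4, 16, 21, 29]


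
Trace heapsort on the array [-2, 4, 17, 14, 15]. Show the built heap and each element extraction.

Build heap: [17, 15, -2, 14, 4]
Extract 17: [15, 14, -2, 4, 17]
Extract 15: [14, 4, -2, 15, 17]
Extract 14: [4, -2, 14, 15, 17]
Extract 4: [-2, 4, 14, 15, 17]


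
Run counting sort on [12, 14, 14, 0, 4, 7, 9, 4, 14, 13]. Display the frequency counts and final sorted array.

Count array: [1, 0, 0, 0, 2, 0, 0, 1, 0, 1, 0, 0, 1, 1, 3]
(count[i] = number of elements equal to i)
Cumulative count: [1, 1, 1, 1, 3, 3, 3, 4, 4, 5, 5, 5, 6, 7, 10]
Sorted: [0, 4, 4, 7, 9, 12, 13, 14, 14, 14]


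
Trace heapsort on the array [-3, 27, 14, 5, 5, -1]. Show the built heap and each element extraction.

Build heap: [27, 5, 14, -3, 5, -1]
Extract 27: [14, 5, -1, -3, 5, 27]
Extract 14: [5, 5, -1, -3, 14, 27]
Extract 5: [5, -3, -1, 5, 14, 27]
Extract 5: [-1, -3, 5, 5, 14, 27]
Extract -1: [-3, -1, 5, 5, 14, 27]


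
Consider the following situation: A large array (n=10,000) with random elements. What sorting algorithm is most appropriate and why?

Best choice: Quicksort or Mergesort
Reason: Both have O(n log n) average case; quicksort has lower constant factors


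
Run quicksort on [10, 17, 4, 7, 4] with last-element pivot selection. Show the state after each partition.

Partition 1: pivot=4 at index 1 -> [4, 4, 10, 7, 17]
Partition 2: pivot=17 at index 4 -> [4, 4, 10, 7, 17]
Partition 3: pivot=7 at index 2 -> [4, 4, 7, 10, 17]


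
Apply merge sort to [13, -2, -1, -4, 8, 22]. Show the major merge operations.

Divide and conquer:
  Merge [-2] + [-1] -> [-2, -1]
  Merge [13] + [-2, -1] -> [-2, -1, 13]
  Merge [8] + [22] -> [8, 22]
  Merge [-4] + [8, 22] -> [-4, 8, 22]
  Merge [-2, -1, 13] + [-4, 8, 22] -> [-4, -2, -1, 8, 13, 22]


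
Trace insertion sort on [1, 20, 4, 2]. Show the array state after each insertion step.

First element 1 is already 'sorted'
Insert 20: shifted 0 elements -> [1, 20, 4, 2]
Insert 4: shifted 1 elements -> [1, 4, 20, 2]
Insert 2: shifted 2 elements -> [1, 2, 4, 20]


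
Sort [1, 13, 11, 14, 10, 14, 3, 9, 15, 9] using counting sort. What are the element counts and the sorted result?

Count array: [0, 1, 0, 1, 0, 0, 0, 0, 0, 2, 1, 1, 0, 1, 2, 1]
(count[i] = number of elements equal to i)
Cumulative count: [0, 1, 1, 2, 2, 2, 2, 2, 2, 4, 5, 6, 6, 7, 9, 10]
Sorted: [1, 3, 9, 9, 10, 11, 13, 14, 14, 15]


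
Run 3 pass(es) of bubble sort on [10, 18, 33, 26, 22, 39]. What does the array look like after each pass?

After pass 1: [10, 18, 26, 22, 33, 39] (2 swaps)
After pass 2: [10, 18, 22, 26, 33, 39] (1 swaps)
After pass 3: [10, 18, 22, 26, 33, 39] (0 swaps)
Total swaps: 3


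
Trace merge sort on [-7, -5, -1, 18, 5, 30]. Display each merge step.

Divide and conquer:
  Merge [-5] + [-1] -> [-5, -1]
  Merge [-7] + [-5, -1] -> [-7, -5, -1]
  Merge [5] + [30] -> [5, 30]
  Merge [18] + [5, 30] -> [5, 18, 30]
  Merge [-7, -5, -1] + [5, 18, 30] -> [-7, -5, -1, 5, 18, 30]


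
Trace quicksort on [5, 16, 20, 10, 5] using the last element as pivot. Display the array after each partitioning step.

Partition 1: pivot=5 at index 1 -> [5, 5, 20, 10, 16]
Partition 2: pivot=16 at index 3 -> [5, 5, 10, 16, 20]


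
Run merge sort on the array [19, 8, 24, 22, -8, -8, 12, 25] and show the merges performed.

Divide and conquer:
  Merge [19] + [8] -> [8, 19]
  Merge [24] + [22] -> [22, 24]
  Merge [8, 19] + [22, 24] -> [8, 19, 22, 24]
  Merge [-8] + [-8] -> [-8, -8]
  Merge [12] + [25] -> [12, 25]
  Merge [-8, -8] + [12, 25] -> [-8, -8, 12, 25]
  Merge [8, 19, 22, 24] + [-8, -8, 12, 25] -> [-8, -8, 8, 12, 19, 22, 24, 25]


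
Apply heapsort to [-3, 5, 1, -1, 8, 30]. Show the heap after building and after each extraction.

Build heap: [30, 8, 1, -1, 5, -3]
Extract 30: [8, 5, 1, -1, -3, 30]
Extract 8: [5, -1, 1, -3, 8, 30]
Extract 5: [1, -1, -3, 5, 8, 30]
Extract 1: [-1, -3, 1, 5, 8, 30]
Extract -1: [-3, -1, 1, 5, 8, 30]


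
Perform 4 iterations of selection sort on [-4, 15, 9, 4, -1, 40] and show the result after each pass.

Pass 1: Select minimum -4 at index 0, swap -> [-4, 15, 9, 4, -1, 40]
Pass 2: Select minimum -1 at index 4, swap -> [-4, -1, 9, 4, 15, 40]
Pass 3: Select minimum 4 at index 3, swap -> [-4, -1, 4, 9, 15, 40]
Pass 4: Select minimum 9 at index 3, swap -> [-4, -1, 4, 9, 15, 40]


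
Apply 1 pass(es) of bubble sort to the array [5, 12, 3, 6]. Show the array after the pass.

After pass 1: [5, 3, 6, 12] (2 swaps)
Total swaps: 2


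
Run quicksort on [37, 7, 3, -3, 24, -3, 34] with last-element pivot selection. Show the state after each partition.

Partition 1: pivot=34 at index 5 -> [7, 3, -3, 24, -3, 34, 37]
Partition 2: pivot=-3 at index 1 -> [-3, -3, 7, 24, 3, 34, 37]
Partition 3: pivot=3 at index 2 -> [-3, -3, 3, 24, 7, 34, 37]
Partition 4: pivot=7 at index 3 -> [-3, -3, 3, 7, 24, 34, 37]


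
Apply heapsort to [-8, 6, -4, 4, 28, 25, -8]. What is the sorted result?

Build heap: [28, 6, 25, 4, -8, -4, -8]
Extract 28: [25, 6, -4, 4, -8, -8, 28]
Extract 25: [6, 4, -4, -8, -8, 25, 28]
Extract 6: [4, -8, -4, -8, 6, 25, 28]
Extract 4: [-4, -8, -8, 4, 6, 25, 28]
Extract -4: [-8, -8, -4, 4, 6, 25, 28]
Extract -8: [-8, -8, -4, 4, 6, 25, 28]


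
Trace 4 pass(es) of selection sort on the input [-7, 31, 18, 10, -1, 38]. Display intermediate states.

Pass 1: Select minimum -7 at index 0, swap -> [-7, 31, 18, 10, -1, 38]
Pass 2: Select minimum -1 at index 4, swap -> [-7, -1, 18, 10, 31, 38]
Pass 3: Select minimum 10 at index 3, swap -> [-7, -1, 10, 18, 31, 38]
Pass 4: Select minimum 18 at index 3, swap -> [-7, -1, 10, 18, 31, 38]


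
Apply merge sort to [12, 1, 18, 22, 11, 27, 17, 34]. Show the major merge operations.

Divide and conquer:
  Merge [12] + [1] -> [1, 12]
  Merge [18] + [22] -> [18, 22]
  Merge [1, 12] + [18, 22] -> [1, 12, 18, 22]
  Merge [11] + [27] -> [11, 27]
  Merge [17] + [34] -> [17, 34]
  Merge [11, 27] + [17, 34] -> [11, 17, 27, 34]
  Merge [1, 12, 18, 22] + [11, 17, 27, 34] -> [1, 11, 12, 17, 18, 22, 27, 34]


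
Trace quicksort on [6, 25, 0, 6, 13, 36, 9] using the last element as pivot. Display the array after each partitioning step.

Partition 1: pivot=9 at index 3 -> [6, 0, 6, 9, 13, 36, 25]
Partition 2: pivot=6 at index 2 -> [6, 0, 6, 9, 13, 36, 25]
Partition 3: pivot=0 at index 0 -> [0, 6, 6, 9, 13, 36, 25]
Partition 4: pivot=25 at index 5 -> [0, 6, 6, 9, 13, 25, 36]


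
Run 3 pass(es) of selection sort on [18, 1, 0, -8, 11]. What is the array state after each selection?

Pass 1: Select minimum -8 at index 3, swap -> [-8, 1, 0, 18, 11]
Pass 2: Select minimum 0 at index 2, swap -> [-8, 0, 1, 18, 11]
Pass 3: Select minimum 1 at index 2, swap -> [-8, 0, 1, 18, 11]


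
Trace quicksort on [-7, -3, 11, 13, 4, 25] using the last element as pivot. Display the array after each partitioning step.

Partition 1: pivot=25 at index 5 -> [-7, -3, 11, 13, 4, 25]
Partition 2: pivot=4 at index 2 -> [-7, -3, 4, 13, 11, 25]
Partition 3: pivot=-3 at index 1 -> [-7, -3, 4, 13, 11, 25]
Partition 4: pivot=11 at index 3 -> [-7, -3, 4, 11, 13, 25]


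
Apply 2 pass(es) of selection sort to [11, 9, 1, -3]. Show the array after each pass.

Pass 1: Select minimum -3 at index 3, swap -> [-3, 9, 1, 11]
Pass 2: Select minimum 1 at index 2, swap -> [-3, 1, 9, 11]


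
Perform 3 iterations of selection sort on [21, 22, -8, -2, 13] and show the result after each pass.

Pass 1: Select minimum -8 at index 2, swap -> [-8, 22, 21, -2, 13]
Pass 2: Select minimum -2 at index 3, swap -> [-8, -2, 21, 22, 13]
Pass 3: Select minimum 13 at index 4, swap -> [-8, -2, 13, 22, 21]


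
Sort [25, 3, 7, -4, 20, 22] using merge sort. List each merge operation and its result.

Divide and conquer:
  Merge [3] + [7] -> [3, 7]
  Merge [25] + [3, 7] -> [3, 7, 25]
  Merge [20] + [22] -> [20, 22]
  Merge [-4] + [20, 22] -> [-4, 20, 22]
  Merge [3, 7, 25] + [-4, 20, 22] -> [-4, 3, 7, 20, 22, 25]


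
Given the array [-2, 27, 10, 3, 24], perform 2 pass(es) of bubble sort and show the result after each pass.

After pass 1: [-2, 10, 3, 24, 27] (3 swaps)
After pass 2: [-2, 3, 10, 24, 27] (1 swaps)
Total swaps: 4


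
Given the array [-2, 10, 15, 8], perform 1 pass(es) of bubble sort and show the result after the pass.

After pass 1: [-2, 10, 8, 15] (1 swaps)
Total swaps: 1


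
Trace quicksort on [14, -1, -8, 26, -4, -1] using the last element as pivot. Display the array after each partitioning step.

Partition 1: pivot=-1 at index 3 -> [-1, -8, -4, -1, 14, 26]
Partition 2: pivot=-4 at index 1 -> [-8, -4, -1, -1, 14, 26]
Partition 3: pivot=26 at index 5 -> [-8, -4, -1, -1, 14, 26]


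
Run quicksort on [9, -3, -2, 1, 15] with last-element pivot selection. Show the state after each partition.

Partition 1: pivot=15 at index 4 -> [9, -3, -2, 1, 15]
Partition 2: pivot=1 at index 2 -> [-3, -2, 1, 9, 15]
Partition 3: pivot=-2 at index 1 -> [-3, -2, 1, 9, 15]


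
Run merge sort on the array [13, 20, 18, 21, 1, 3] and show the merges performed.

Divide and conquer:
  Merge [20] + [18] -> [18, 20]
  Merge [13] + [18, 20] -> [13, 18, 20]
  Merge [1] + [3] -> [1, 3]
  Merge [21] + [1, 3] -> [1, 3, 21]
  Merge [13, 18, 20] + [1, 3, 21] -> [1, 3, 13, 18, 20, 21]


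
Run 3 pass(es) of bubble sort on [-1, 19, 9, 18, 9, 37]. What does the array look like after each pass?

After pass 1: [-1, 9, 18, 9, 19, 37] (3 swaps)
After pass 2: [-1, 9, 9, 18, 19, 37] (1 swaps)
After pass 3: [-1, 9, 9, 18, 19, 37] (0 swaps)
Total swaps: 4


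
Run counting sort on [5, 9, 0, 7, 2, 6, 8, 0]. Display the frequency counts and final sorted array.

Count array: [2, 0, 1, 0, 0, 1, 1, 1, 1, 1]
(count[i] = number of elements equal to i)
Cumulative count: [2, 2, 3, 3, 3, 4, 5, 6, 7, 8]
Sorted: [0, 0, 2, 5, 6, 7, 8, 9]


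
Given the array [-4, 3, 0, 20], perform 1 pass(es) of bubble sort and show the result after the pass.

After pass 1: [-4, 0, 3, 20] (1 swaps)
Total swaps: 1


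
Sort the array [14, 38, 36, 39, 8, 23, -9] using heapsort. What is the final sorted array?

Build heap: [39, 38, 36, 14, 8, 23, -9]
Extract 39: [38, 14, 36, -9, 8, 23, 39]
Extract 38: [36, 14, 23, -9, 8, 38, 39]
Extract 36: [23, 14, 8, -9, 36, 38, 39]
Extract 23: [14, -9, 8, 23, 36, 38, 39]
Extract 14: [8, -9, 14, 23, 36, 38, 39]
Extract 8: [-9, 8, 14, 23, 36, 38, 39]


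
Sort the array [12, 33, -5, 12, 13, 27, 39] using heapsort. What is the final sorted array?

Build heap: [39, 33, 27, 12, 13, 12, -5]
Extract 39: [33, 13, 27, 12, -5, 12, 39]
Extract 33: [27, 13, 12, 12, -5, 33, 39]
Extract 27: [13, 12, 12, -5, 27, 33, 39]
Extract 13: [12, -5, 12, 13, 27, 33, 39]
Extract 12: [12, -5, 12, 13, 27, 33, 39]
Extract 12: [-5, 12, 12, 13, 27, 33, 39]


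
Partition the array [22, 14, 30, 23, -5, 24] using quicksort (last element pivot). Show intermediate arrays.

Partition 1: pivot=24 at index 4 -> [22, 14, 23, -5, 24, 30]
Partition 2: pivot=-5 at index 0 -> [-5, 14, 23, 22, 24, 30]
Partition 3: pivot=22 at index 2 -> [-5, 14, 22, 23, 24, 30]


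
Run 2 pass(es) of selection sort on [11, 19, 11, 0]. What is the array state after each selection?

Pass 1: Select minimum 0 at index 3, swap -> [0, 19, 11, 11]
Pass 2: Select minimum 11 at index 2, swap -> [0, 11, 19, 11]


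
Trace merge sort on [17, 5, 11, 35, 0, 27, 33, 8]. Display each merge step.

Divide and conquer:
  Merge [17] + [5] -> [5, 17]
  Merge [11] + [35] -> [11, 35]
  Merge [5, 17] + [11, 35] -> [5, 11, 17, 35]
  Merge [0] + [27] -> [0, 27]
  Merge [33] + [8] -> [8, 33]
  Merge [0, 27] + [8, 33] -> [0, 8, 27, 33]
  Merge [5, 11, 17, 35] + [0, 8, 27, 33] -> [0, 5, 8, 11, 17, 27, 33, 35]


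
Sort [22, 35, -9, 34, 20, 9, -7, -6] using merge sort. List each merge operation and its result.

Divide and conquer:
  Merge [22] + [35] -> [22, 35]
  Merge [-9] + [34] -> [-9, 34]
  Merge [22, 35] + [-9, 34] -> [-9, 22, 34, 35]
  Merge [20] + [9] -> [9, 20]
  Merge [-7] + [-6] -> [-7, -6]
  Merge [9, 20] + [-7, -6] -> [-7, -6, 9, 20]
  Merge [-9, 22, 34, 35] + [-7, -6, 9, 20] -> [-9, -7, -6, 9, 20, 22, 34, 35]


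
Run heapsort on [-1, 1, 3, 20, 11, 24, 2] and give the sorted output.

Build heap: [24, 20, 3, 1, 11, -1, 2]
Extract 24: [20, 11, 3, 1, 2, -1, 24]
Extract 20: [11, 2, 3, 1, -1, 20, 24]
Extract 11: [3, 2, -1, 1, 11, 20, 24]
Extract 3: [2, 1, -1, 3, 11, 20, 24]
Extract 2: [1, -1, 2, 3, 11, 20, 24]
Extract 1: [-1, 1, 2, 3, 11, 20, 24]


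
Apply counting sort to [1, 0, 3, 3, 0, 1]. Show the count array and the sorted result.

Count array: [2, 2, 0, 2]
(count[i] = number of elements equal to i)
Cumulative count: [2, 4, 4, 6]
Sorted: [0, 0, 1, 1, 3, 3]


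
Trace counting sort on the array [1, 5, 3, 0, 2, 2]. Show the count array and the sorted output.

Count array: [1, 1, 2, 1, 0, 1]
(count[i] = number of elements equal to i)
Cumulative count: [1, 2, 4, 5, 5, 6]
Sorted: [0, 1, 2, 2, 3, 5]


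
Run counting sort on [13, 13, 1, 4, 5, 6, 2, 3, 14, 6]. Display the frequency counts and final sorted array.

Count array: [0, 1, 1, 1, 1, 1, 2, 0, 0, 0, 0, 0, 0, 2, 1]
(count[i] = number of elements equal to i)
Cumulative count: [0, 1, 2, 3, 4, 5, 7, 7, 7, 7, 7, 7, 7, 9, 10]
Sorted: [1, 2, 3, 4, 5, 6, 6, 13, 13, 14]


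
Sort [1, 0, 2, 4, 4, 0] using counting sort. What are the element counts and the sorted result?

Count array: [2, 1, 1, 0, 2]
(count[i] = number of elements equal to i)
Cumulative count: [2, 3, 4, 4, 6]
Sorted: [0, 0, 1, 2, 4, 4]


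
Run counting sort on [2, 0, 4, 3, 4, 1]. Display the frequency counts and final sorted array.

Count array: [1, 1, 1, 1, 2]
(count[i] = number of elements equal to i)
Cumulative count: [1, 2, 3, 4, 6]
Sorted: [0, 1, 2, 3, 4, 4]


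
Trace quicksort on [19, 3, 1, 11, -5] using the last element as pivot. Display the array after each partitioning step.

Partition 1: pivot=-5 at index 0 -> [-5, 3, 1, 11, 19]
Partition 2: pivot=19 at index 4 -> [-5, 3, 1, 11, 19]
Partition 3: pivot=11 at index 3 -> [-5, 3, 1, 11, 19]
Partition 4: pivot=1 at index 1 -> [-5, 1, 3, 11, 19]


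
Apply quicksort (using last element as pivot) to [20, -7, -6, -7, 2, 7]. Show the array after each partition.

Partition 1: pivot=7 at index 4 -> [-7, -6, -7, 2, 7, 20]
Partition 2: pivot=2 at index 3 -> [-7, -6, -7, 2, 7, 20]
Partition 3: pivot=-7 at index 1 -> [-7, -7, -6, 2, 7, 20]


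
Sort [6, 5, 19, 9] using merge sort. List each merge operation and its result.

Divide and conquer:
  Merge [6] + [5] -> [5, 6]
  Merge [19] + [9] -> [9, 19]
  Merge [5, 6] + [9, 19] -> [5, 6, 9, 19]


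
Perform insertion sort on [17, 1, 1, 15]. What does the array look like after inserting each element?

First element 17 is already 'sorted'
Insert 1: shifted 1 elements -> [1, 17, 1, 15]
Insert 1: shifted 1 elements -> [1, 1, 17, 15]
Insert 15: shifted 1 elements -> [1, 1, 15, 17]


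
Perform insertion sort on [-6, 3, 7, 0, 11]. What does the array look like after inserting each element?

First element -6 is already 'sorted'
Insert 3: shifted 0 elements -> [-6, 3, 7, 0, 11]
Insert 7: shifted 0 elements -> [-6, 3, 7, 0, 11]
Insert 0: shifted 2 elements -> [-6, 0, 3, 7, 11]
Insert 11: shifted 0 elements -> [-6, 0, 3, 7, 11]


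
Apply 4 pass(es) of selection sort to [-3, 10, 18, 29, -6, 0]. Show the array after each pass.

Pass 1: Select minimum -6 at index 4, swap -> [-6, 10, 18, 29, -3, 0]
Pass 2: Select minimum -3 at index 4, swap -> [-6, -3, 18, 29, 10, 0]
Pass 3: Select minimum 0 at index 5, swap -> [-6, -3, 0, 29, 10, 18]
Pass 4: Select minimum 10 at index 4, swap -> [-6, -3, 0, 10, 29, 18]


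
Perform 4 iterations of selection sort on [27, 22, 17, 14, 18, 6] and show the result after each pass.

Pass 1: Select minimum 6 at index 5, swap -> [6, 22, 17, 14, 18, 27]
Pass 2: Select minimum 14 at index 3, swap -> [6, 14, 17, 22, 18, 27]
Pass 3: Select minimum 17 at index 2, swap -> [6, 14, 17, 22, 18, 27]
Pass 4: Select minimum 18 at index 4, swap -> [6, 14, 17, 18, 22, 27]


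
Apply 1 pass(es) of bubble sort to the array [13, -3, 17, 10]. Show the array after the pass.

After pass 1: [-3, 13, 10, 17] (2 swaps)
Total swaps: 2


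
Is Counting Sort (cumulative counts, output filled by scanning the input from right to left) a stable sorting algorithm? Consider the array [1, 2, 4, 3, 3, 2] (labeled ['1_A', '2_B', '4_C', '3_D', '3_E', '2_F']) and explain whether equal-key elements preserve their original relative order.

Trace Counting Sort on the labeled array (the key is the number; the letter only tracks identity):
  Counts for values 0..4: [0, 1, 2, 2, 1]
  Cumulative counts: [0, 1, 3, 5, 6]
  Scan right to left: place 2_F at output index 2
  Scan right to left: place 3_E at output index 4
  Scan right to left: place 3_D at output index 3
  Scan right to left: place 4_C at output index 5
  Scan right to left: place 2_B at output index 1
  Scan right to left: place 1_A at output index 0
  Output: [1_A, 2_B, 2_F, 3_D, 3_E, 4_C]
Equal keys:
  value 2: originally 2_B, 2_F; after sorting 2_B, 2_F -> order preserved
  value 3: originally 3_D, 3_E; after sorting 3_D, 3_E -> order preserved
All equal keys kept their original relative order. Counting Sort is stable: scanning the input right to left with decreasing cumulative counts places later duplicates at later output positions.
Answer: Stable


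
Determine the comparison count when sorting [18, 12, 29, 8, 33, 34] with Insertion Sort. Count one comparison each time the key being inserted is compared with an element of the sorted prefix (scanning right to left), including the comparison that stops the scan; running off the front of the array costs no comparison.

Insert 12: 18 > 12 (shift), reached front = 1 comparison(s) -> [12, 18, 29, 8, 33, 34]
Insert 29: 18 <= 29 (stop) = 1 comparison(s) -> [12, 18, 29, 8, 33, 34]
Insert 8: 29 > 8 (shift), 18 > 8 (shift), 12 > 8 (shift), reached front = 3 comparison(s) -> [8, 12, 18, 29, 33, 34]
Insert 33: 29 <= 33 (stop) = 1 comparison(s) -> [8, 12, 18, 29, 33, 34]
Insert 34: 33 <= 34 (stop) = 1 comparison(s) -> [8, 12, 18, 29, 33, 34]
Total comparisons: 1 + 1 + 3 + 1 + 1 = 7


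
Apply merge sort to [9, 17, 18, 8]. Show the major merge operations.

Divide and conquer:
  Merge [9] + [17] -> [9, 17]
  Merge [18] + [8] -> [8, 18]
  Merge [9, 17] + [8, 18] -> [8, 9, 17, 18]


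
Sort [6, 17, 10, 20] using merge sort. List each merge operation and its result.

Divide and conquer:
  Merge [6] + [17] -> [6, 17]
  Merge [10] + [20] -> [10, 20]
  Merge [6, 17] + [10, 20] -> [6, 10, 17, 20]


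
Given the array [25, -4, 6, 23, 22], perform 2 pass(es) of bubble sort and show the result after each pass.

After pass 1: [-4, 6, 23, 22, 25] (4 swaps)
After pass 2: [-4, 6, 22, 23, 25] (1 swaps)
Total swaps: 5


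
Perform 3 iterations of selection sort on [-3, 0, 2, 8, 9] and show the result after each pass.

Pass 1: Select minimum -3 at index 0, swap -> [-3, 0, 2, 8, 9]
Pass 2: Select minimum 0 at index 1, swap -> [-3, 0, 2, 8, 9]
Pass 3: Select minimum 2 at index 2, swap -> [-3, 0, 2, 8, 9]


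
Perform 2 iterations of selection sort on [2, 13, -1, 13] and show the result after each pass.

Pass 1: Select minimum -1 at index 2, swap -> [-1, 13, 2, 13]
Pass 2: Select minimum 2 at index 2, swap -> [-1, 2, 13, 13]


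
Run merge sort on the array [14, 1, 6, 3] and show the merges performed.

Divide and conquer:
  Merge [14] + [1] -> [1, 14]
  Merge [6] + [3] -> [3, 6]
  Merge [1, 14] + [3, 6] -> [1, 3, 6, 14]


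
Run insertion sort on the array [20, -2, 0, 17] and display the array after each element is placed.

First element 20 is already 'sorted'
Insert -2: shifted 1 elements -> [-2, 20, 0, 17]
Insert 0: shifted 1 elements -> [-2, 0, 20, 17]
Insert 17: shifted 1 elements -> [-2, 0, 17, 20]


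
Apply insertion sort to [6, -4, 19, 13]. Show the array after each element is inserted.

First element 6 is already 'sorted'
Insert -4: shifted 1 elements -> [-4, 6, 19, 13]
Insert 19: shifted 0 elements -> [-4, 6, 19, 13]
Insert 13: shifted 1 elements -> [-4, 6, 13, 19]


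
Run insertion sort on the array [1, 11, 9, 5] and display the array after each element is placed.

First element 1 is already 'sorted'
Insert 11: shifted 0 elements -> [1, 11, 9, 5]
Insert 9: shifted 1 elements -> [1, 9, 11, 5]
Insert 5: shifted 2 elements -> [1, 5, 9, 11]


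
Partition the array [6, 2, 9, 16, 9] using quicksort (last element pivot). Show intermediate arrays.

Partition 1: pivot=9 at index 3 -> [6, 2, 9, 9, 16]
Partition 2: pivot=9 at index 2 -> [6, 2, 9, 9, 16]
Partition 3: pivot=2 at index 0 -> [2, 6, 9, 9, 16]


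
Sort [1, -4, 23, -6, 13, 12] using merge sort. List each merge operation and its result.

Divide and conquer:
  Merge [-4] + [23] -> [-4, 23]
  Merge [1] + [-4, 23] -> [-4, 1, 23]
  Merge [13] + [12] -> [12, 13]
  Merge [-6] + [12, 13] -> [-6, 12, 13]
  Merge [-4, 1, 23] + [-6, 12, 13] -> [-6, -4, 1, 12, 13, 23]


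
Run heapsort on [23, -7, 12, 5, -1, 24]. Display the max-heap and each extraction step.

Build heap: [24, 5, 23, -7, -1, 12]
Extract 24: [23, 5, 12, -7, -1, 24]
Extract 23: [12, 5, -1, -7, 23, 24]
Extract 12: [5, -7, -1, 12, 23, 24]
Extract 5: [-1, -7, 5, 12, 23, 24]
Extract -1: [-7, -1, 5, 12, 23, 24]


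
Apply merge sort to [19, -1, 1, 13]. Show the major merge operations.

Divide and conquer:
  Merge [19] + [-1] -> [-1, 19]
  Merge [1] + [13] -> [1, 13]
  Merge [-1, 19] + [1, 13] -> [-1, 1, 13, 19]


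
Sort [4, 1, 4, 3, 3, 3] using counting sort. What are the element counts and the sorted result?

Count array: [0, 1, 0, 3, 2]
(count[i] = number of elements equal to i)
Cumulative count: [0, 1, 1, 4, 6]
Sorted: [1, 3, 3, 3, 4, 4]


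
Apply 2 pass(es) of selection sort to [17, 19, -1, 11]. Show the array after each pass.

Pass 1: Select minimum -1 at index 2, swap -> [-1, 19, 17, 11]
Pass 2: Select minimum 11 at index 3, swap -> [-1, 11, 17, 19]


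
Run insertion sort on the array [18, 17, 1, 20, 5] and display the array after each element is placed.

First element 18 is already 'sorted'
Insert 17: shifted 1 elements -> [17, 18, 1, 20, 5]
Insert 1: shifted 2 elements -> [1, 17, 18, 20, 5]
Insert 20: shifted 0 elements -> [1, 17, 18, 20, 5]
Insert 5: shifted 3 elements -> [1, 5, 17, 18, 20]


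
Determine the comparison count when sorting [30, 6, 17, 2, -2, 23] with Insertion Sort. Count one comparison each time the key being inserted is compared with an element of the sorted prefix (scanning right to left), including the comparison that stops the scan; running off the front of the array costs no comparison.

Insert 6: 30 > 6 (shift), reached front = 1 comparison(s) -> [6, 30, 17, 2, -2, 23]
Insert 17: 30 > 17 (shift), 6 <= 17 (stop) = 2 comparison(s) -> [6, 17, 30, 2, -2, 23]
Insert 2: 30 > 2 (shift), 17 > 2 (shift), 6 > 2 (shift), reached front = 3 comparison(s) -> [2, 6, 17, 30, -2, 23]
Insert -2: 30 > -2 (shift), 17 > -2 (shift), 6 > -2 (shift), 2 > -2 (shift), reached front = 4 comparison(s) -> [-2, 2, 6, 17, 30, 23]
Insert 23: 30 > 23 (shift), 17 <= 23 (stop) = 2 comparison(s) -> [-2, 2, 6, 17, 23, 30]
Total comparisons: 1 + 2 + 3 + 4 + 2 = 12


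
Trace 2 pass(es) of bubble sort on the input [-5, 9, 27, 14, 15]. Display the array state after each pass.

After pass 1: [-5, 9, 14, 15, 27] (2 swaps)
After pass 2: [-5, 9, 14, 15, 27] (0 swaps)
Total swaps: 2


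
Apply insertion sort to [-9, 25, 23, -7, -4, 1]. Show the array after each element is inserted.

First element -9 is already 'sorted'
Insert 25: shifted 0 elements -> [-9, 25, 23, -7, -4, 1]
Insert 23: shifted 1 elements -> [-9, 23, 25, -7, -4, 1]
Insert -7: shifted 2 elements -> [-9, -7, 23, 25, -4, 1]
Insert -4: shifted 2 elements -> [-9, -7, -4, 23, 25, 1]
Insert 1: shifted 2 elements -> [-9, -7, -4, 1, 23, 25]


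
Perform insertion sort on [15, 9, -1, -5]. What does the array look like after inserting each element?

First element 15 is already 'sorted'
Insert 9: shifted 1 elements -> [9, 15, -1, -5]
Insert -1: shifted 2 elements -> [-1, 9, 15, -5]
Insert -5: shifted 3 elements -> [-5, -1, 9, 15]


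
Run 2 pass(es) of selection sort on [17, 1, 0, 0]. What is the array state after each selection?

Pass 1: Select minimum 0 at index 2, swap -> [0, 1, 17, 0]
Pass 2: Select minimum 0 at index 3, swap -> [0, 0, 17, 1]


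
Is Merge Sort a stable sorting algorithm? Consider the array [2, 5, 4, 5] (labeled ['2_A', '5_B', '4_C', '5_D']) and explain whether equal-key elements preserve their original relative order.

Trace Merge Sort on the labeled array (the key is the number; the letter only tracks identity):
  Merge [2_A] + [5_B] -> [2_A, 5_B]
  Merge [4_C] + [5_D] -> [4_C, 5_D]
  Merge [2_A, 5_B] + [4_C, 5_D] -> [2_A, 4_C, 5_B, 5_D]
Final order: [2_A, 4_C, 5_B, 5_D]
Equal keys:
  value 5: originally 5_B, 5_D; after sorting 5_B, 5_D -> order preserved
All equal keys kept their original relative order. Merge Sort is stable: when the heads of the two halves are equal the merge takes from the left half first.
Answer: Stable


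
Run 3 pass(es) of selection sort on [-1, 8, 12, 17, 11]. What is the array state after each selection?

Pass 1: Select minimum -1 at index 0, swap -> [-1, 8, 12, 17, 11]
Pass 2: Select minimum 8 at index 1, swap -> [-1, 8, 12, 17, 11]
Pass 3: Select minimum 11 at index 4, swap -> [-1, 8, 11, 17, 12]


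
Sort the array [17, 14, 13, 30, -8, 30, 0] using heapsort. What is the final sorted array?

Build heap: [30, 17, 30, 14, -8, 13, 0]
Extract 30: [30, 17, 13, 14, -8, 0, 30]
Extract 30: [17, 14, 13, 0, -8, 30, 30]
Extract 17: [14, 0, 13, -8, 17, 30, 30]
Extract 14: [13, 0, -8, 14, 17, 30, 30]
Extract 13: [0, -8, 13, 14, 17, 30, 30]
Extract 0: [-8, 0, 13, 14, 17, 30, 30]


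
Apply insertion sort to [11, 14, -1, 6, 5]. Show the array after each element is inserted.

First element 11 is already 'sorted'
Insert 14: shifted 0 elements -> [11, 14, -1, 6, 5]
Insert -1: shifted 2 elements -> [-1, 11, 14, 6, 5]
Insert 6: shifted 2 elements -> [-1, 6, 11, 14, 5]
Insert 5: shifted 3 elements -> [-1, 5, 6, 11, 14]


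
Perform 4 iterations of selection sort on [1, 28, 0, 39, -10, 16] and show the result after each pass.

Pass 1: Select minimum -10 at index 4, swap -> [-10, 28, 0, 39, 1, 16]
Pass 2: Select minimum 0 at index 2, swap -> [-10, 0, 28, 39, 1, 16]
Pass 3: Select minimum 1 at index 4, swap -> [-10, 0, 1, 39, 28, 16]
Pass 4: Select minimum 16 at index 5, swap -> [-10, 0, 1, 16, 28, 39]


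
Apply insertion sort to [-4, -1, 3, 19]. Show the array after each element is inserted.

First element -4 is already 'sorted'
Insert -1: shifted 0 elements -> [-4, -1, 3, 19]
Insert 3: shifted 0 elements -> [-4, -1, 3, 19]
Insert 19: shifted 0 elements -> [-4, -1, 3, 19]


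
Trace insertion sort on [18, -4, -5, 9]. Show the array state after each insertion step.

First element 18 is already 'sorted'
Insert -4: shifted 1 elements -> [-4, 18, -5, 9]
Insert -5: shifted 2 elements -> [-5, -4, 18, 9]
Insert 9: shifted 1 elements -> [-5, -4, 9, 18]


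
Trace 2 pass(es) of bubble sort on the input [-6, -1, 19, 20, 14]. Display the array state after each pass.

After pass 1: [-6, -1, 19, 14, 20] (1 swaps)
After pass 2: [-6, -1, 14, 19, 20] (1 swaps)
Total swaps: 2


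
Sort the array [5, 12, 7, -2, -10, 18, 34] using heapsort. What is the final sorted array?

Build heap: [34, 12, 18, -2, -10, 5, 7]
Extract 34: [18, 12, 7, -2, -10, 5, 34]
Extract 18: [12, 5, 7, -2, -10, 18, 34]
Extract 12: [7, 5, -10, -2, 12, 18, 34]
Extract 7: [5, -2, -10, 7, 12, 18, 34]
Extract 5: [-2, -10, 5, 7, 12, 18, 34]
Extract -2: [-10, -2, 5, 7, 12, 18, 34]


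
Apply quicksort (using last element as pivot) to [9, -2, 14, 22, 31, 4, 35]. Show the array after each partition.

Partition 1: pivot=35 at index 6 -> [9, -2, 14, 22, 31, 4, 35]
Partition 2: pivot=4 at index 1 -> [-2, 4, 14, 22, 31, 9, 35]
Partition 3: pivot=9 at index 2 -> [-2, 4, 9, 22, 31, 14, 35]
Partition 4: pivot=14 at index 3 -> [-2, 4, 9, 14, 31, 22, 35]
Partition 5: pivot=22 at index 4 -> [-2, 4, 9, 14, 22, 31, 35]


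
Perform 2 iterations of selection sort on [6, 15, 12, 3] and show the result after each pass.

Pass 1: Select minimum 3 at index 3, swap -> [3, 15, 12, 6]
Pass 2: Select minimum 6 at index 3, swap -> [3, 6, 12, 15]


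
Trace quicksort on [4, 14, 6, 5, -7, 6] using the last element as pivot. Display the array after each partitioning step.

Partition 1: pivot=6 at index 4 -> [4, 6, 5, -7, 6, 14]
Partition 2: pivot=-7 at index 0 -> [-7, 6, 5, 4, 6, 14]
Partition 3: pivot=4 at index 1 -> [-7, 4, 5, 6, 6, 14]
Partition 4: pivot=6 at index 3 -> [-7, 4, 5, 6, 6, 14]


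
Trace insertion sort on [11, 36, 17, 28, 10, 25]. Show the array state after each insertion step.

First element 11 is already 'sorted'
Insert 36: shifted 0 elements -> [11, 36, 17, 28, 10, 25]
Insert 17: shifted 1 elements -> [11, 17, 36, 28, 10, 25]
Insert 28: shifted 1 elements -> [11, 17, 28, 36, 10, 25]
Insert 10: shifted 4 elements -> [10, 11, 17, 28, 36, 25]
Insert 25: shifted 2 elements -> [10, 11, 17, 25, 28, 36]


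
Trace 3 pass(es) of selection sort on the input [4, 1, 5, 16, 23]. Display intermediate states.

Pass 1: Select minimum 1 at index 1, swap -> [1, 4, 5, 16, 23]
Pass 2: Select minimum 4 at index 1, swap -> [1, 4, 5, 16, 23]
Pass 3: Select minimum 5 at index 2, swap -> [1, 4, 5, 16, 23]


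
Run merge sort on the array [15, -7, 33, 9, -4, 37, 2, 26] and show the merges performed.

Divide and conquer:
  Merge [15] + [-7] -> [-7, 15]
  Merge [33] + [9] -> [9, 33]
  Merge [-7, 15] + [9, 33] -> [-7, 9, 15, 33]
  Merge [-4] + [37] -> [-4, 37]
  Merge [2] + [26] -> [2, 26]
  Merge [-4, 37] + [2, 26] -> [-4, 2, 26, 37]
  Merge [-7, 9, 15, 33] + [-4, 2, 26, 37] -> [-7, -4, 2, 9, 15, 26, 33, 37]
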